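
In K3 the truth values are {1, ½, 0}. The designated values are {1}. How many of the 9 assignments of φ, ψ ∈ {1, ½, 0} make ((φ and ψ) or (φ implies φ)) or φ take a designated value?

6

Of the 9 assignments, 6 give a value in {1}.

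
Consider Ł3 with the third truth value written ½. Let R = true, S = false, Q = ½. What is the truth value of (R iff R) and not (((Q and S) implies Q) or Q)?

false

R iff R = true iff true = true
Q and S = ½ and false = false
(Q and S) implies Q = false implies ½ = true  [min(1, 1−0+½)]
((Q and S) implies Q) or Q = true or ½ = true
not (((Q and S) implies Q) or Q) = not true = false
(R iff R) and not (((Q and S) implies Q) or Q) = true and false = false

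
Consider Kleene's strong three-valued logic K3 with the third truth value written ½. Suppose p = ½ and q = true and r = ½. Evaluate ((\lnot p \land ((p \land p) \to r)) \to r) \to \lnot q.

\lnot p = \lnot ½ = ½
p \land p = ½ \land ½ = ½
(p \land p) \to r = ½ \to ½ = ½  [\lnot ½ \lor ½]
\lnot p \land ((p \land p) \to r) = ½ \land ½ = ½
(\lnot p \land ((p \land p) \to r)) \to r = ½ \to ½ = ½
\lnot q = \lnot true = false
((\lnot p \land ((p \land p) \to r)) \to r) \to \lnot q = ½ \to false = ½

½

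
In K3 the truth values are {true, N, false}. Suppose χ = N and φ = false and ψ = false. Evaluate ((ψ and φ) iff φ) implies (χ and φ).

false

ψ and φ = false and false = false
(ψ and φ) iff φ = false iff false = true
χ and φ = N and false = false
((ψ and φ) iff φ) implies (χ and φ) = true implies false = false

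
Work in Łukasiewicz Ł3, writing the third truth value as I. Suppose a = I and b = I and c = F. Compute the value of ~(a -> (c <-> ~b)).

~b = ~I = I
c <-> ~b = F <-> I = I  [1 − |0−½|]
a -> (c <-> ~b) = I -> I = T
~(a -> (c <-> ~b)) = ~T = F

F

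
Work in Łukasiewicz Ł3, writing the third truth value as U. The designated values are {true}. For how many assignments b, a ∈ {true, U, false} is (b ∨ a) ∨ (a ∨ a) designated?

Of the 9 assignments, 5 give a value in {true}.

5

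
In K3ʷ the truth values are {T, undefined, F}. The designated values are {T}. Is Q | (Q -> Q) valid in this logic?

Countermodel: Q=undefined gives undefined, which is not designated.

No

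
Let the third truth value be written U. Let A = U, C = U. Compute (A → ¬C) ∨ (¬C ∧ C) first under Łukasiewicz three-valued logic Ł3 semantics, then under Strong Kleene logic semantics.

In Łukasiewicz three-valued logic Ł3: ¬C = ¬U = U
A → ¬C = U → U = ⊤  [min(1, 1−½+½)]
¬C = ¬U = U
¬C ∧ C = U ∧ U = U
(A → ¬C) ∨ (¬C ∧ C) = ⊤ ∨ U = ⊤
In Strong Kleene logic: ¬C = ¬U = U
A → ¬C = U → U = U
¬C = ¬U = U
¬C ∧ C = U ∧ U = U
(A → ¬C) ∨ (¬C ∧ C) = U ∨ U = U
They differ because Łukasiewicz three-valued logic Ł3 and Strong Kleene logic treat U differently under implication.

⊤; U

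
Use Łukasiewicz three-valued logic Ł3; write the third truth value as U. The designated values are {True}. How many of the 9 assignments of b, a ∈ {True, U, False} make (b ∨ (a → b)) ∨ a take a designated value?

Of the 9 assignments, 8 give a value in {True}.

8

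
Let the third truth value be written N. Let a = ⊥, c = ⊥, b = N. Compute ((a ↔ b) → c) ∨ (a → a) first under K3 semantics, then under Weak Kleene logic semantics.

⊤; N

In K3: a ↔ b = ⊥ ↔ N = N
(a ↔ b) → c = N → ⊥ = N
a → a = ⊥ → ⊥ = ⊤
((a ↔ b) → c) ∨ (a → a) = N ∨ ⊤ = ⊤
In Weak Kleene logic: a ↔ b = ⊥ ↔ N = N
(a ↔ b) → c = N → ⊥ = N
a → a = ⊥ → ⊥ = ⊤
((a ↔ b) → c) ∨ (a → a) = N ∨ ⊤ = N
They differ because K3 and Weak Kleene logic treat N differently under the binary connectives.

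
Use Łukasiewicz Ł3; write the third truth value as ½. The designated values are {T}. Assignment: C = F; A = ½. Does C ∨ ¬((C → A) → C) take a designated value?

Yes

C → A = F → ½ = T  [min(1, 1−0+½)]
(C → A) → C = T → F = F
¬((C → A) → C) = ¬F = T
C ∨ ¬((C → A) → C) = F ∨ T = T
T ∈ {T}.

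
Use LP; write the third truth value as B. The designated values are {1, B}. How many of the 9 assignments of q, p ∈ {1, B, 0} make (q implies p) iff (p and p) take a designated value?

Of the 9 assignments, 8 give a value in {1, B}.

8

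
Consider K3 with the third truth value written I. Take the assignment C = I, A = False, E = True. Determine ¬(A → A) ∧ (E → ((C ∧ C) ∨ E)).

False

A → A = False → False = True
¬(A → A) = ¬True = False
C ∧ C = I ∧ I = I
(C ∧ C) ∨ E = I ∨ True = True
E → ((C ∧ C) ∨ E) = True → True = True
¬(A → A) ∧ (E → ((C ∧ C) ∨ E)) = False ∧ True = False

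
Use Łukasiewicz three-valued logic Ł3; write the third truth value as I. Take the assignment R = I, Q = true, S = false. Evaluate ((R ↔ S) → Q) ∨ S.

true

R ↔ S = I ↔ false = I  [1 − |½−0|]
(R ↔ S) → Q = I → true = true
((R ↔ S) → Q) ∨ S = true ∨ false = true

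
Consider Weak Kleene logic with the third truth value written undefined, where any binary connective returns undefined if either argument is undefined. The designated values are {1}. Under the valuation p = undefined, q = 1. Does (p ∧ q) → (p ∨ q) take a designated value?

p ∧ q = undefined ∧ 1 = undefined
p ∨ q = undefined ∨ 1 = undefined
(p ∧ q) → (p ∨ q) = undefined → undefined = undefined  [any arg is the third value ⇒ result is the third value]
undefined ∉ {1}.

No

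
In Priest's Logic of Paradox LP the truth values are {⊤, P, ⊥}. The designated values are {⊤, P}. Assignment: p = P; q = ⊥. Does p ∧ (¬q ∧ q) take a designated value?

¬q = ¬⊥ = ⊤
¬q ∧ q = ⊤ ∧ ⊥ = ⊥
p ∧ (¬q ∧ q) = P ∧ ⊥ = ⊥
⊥ ∉ {⊤, P}.

No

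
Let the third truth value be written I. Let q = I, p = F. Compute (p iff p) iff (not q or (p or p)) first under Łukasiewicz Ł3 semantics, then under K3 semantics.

In Łukasiewicz Ł3: p iff p = F iff F = T
not q = not I = I
p or p = F or F = F
not q or (p or p) = I or F = I
(p iff p) iff (not q or (p or p)) = T iff I = I
In K3: p iff p = F iff F = T
not q = not I = I
p or p = F or F = F
not q or (p or p) = I or F = I
(p iff p) iff (not q or (p or p)) = T iff I = I

I; I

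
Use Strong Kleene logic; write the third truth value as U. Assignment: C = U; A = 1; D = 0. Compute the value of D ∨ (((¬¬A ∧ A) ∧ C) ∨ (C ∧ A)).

¬A = ¬1 = 0
¬¬A = ¬0 = 1
¬¬A ∧ A = 1 ∧ 1 = 1
(¬¬A ∧ A) ∧ C = 1 ∧ U = U
C ∧ A = U ∧ 1 = U
((¬¬A ∧ A) ∧ C) ∨ (C ∧ A) = U ∨ U = U
D ∨ (((¬¬A ∧ A) ∧ C) ∨ (C ∧ A)) = 0 ∨ U = U

U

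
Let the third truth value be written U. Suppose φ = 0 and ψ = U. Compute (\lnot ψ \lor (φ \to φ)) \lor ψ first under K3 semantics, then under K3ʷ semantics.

1; U

In K3: \lnot ψ = \lnot U = U
φ \to φ = 0 \to 0 = 1
\lnot ψ \lor (φ \to φ) = U \lor 1 = 1
(\lnot ψ \lor (φ \to φ)) \lor ψ = 1 \lor U = 1
In K3ʷ: \lnot ψ = \lnot U = U
φ \to φ = 0 \to 0 = 1
\lnot ψ \lor (φ \to φ) = U \lor 1 = U
(\lnot ψ \lor (φ \to φ)) \lor ψ = U \lor U = U
They differ because K3 and K3ʷ treat U differently under the binary connectives.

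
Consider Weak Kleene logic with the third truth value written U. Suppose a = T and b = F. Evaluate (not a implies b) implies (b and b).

not a = not T = F
not a implies b = F implies F = T
b and b = F and F = F
(not a implies b) implies (b and b) = T implies F = F

F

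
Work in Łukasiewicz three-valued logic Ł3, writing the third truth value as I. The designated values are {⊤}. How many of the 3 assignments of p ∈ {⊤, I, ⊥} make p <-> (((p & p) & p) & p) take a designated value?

p=⊤: ⊤ ✓
p=I: ⊤ ✓
p=⊥: ⊤ ✓

3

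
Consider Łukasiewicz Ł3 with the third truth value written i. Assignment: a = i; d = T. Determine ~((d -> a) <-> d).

d -> a = T -> i = i  [min(1, 1−1+½)]
(d -> a) <-> d = i <-> T = i
~((d -> a) <-> d) = ~i = i

i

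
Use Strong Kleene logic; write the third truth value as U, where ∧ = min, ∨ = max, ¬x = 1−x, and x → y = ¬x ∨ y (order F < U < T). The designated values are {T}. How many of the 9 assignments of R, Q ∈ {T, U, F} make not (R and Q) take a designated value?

5

Of the 9 assignments, 5 give a value in {T}.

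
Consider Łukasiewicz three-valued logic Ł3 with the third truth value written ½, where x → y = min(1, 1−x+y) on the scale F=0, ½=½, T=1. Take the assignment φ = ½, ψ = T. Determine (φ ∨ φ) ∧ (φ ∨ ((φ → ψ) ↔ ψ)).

φ ∨ φ = ½ ∨ ½ = ½
φ → ψ = ½ → T = T  [min(1, 1−½+1)]
(φ → ψ) ↔ ψ = T ↔ T = T
φ ∨ ((φ → ψ) ↔ ψ) = ½ ∨ T = T
(φ ∨ φ) ∧ (φ ∨ ((φ → ψ) ↔ ψ)) = ½ ∧ T = ½

½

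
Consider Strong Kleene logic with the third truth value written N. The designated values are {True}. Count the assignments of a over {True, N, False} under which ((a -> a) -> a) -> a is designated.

a=True: True ✓
a=N: N ·
a=False: True ✓

2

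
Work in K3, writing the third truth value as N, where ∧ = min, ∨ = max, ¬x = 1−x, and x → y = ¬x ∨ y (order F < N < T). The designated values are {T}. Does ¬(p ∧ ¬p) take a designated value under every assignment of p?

No

Countermodel: p=N gives N, which is not designated.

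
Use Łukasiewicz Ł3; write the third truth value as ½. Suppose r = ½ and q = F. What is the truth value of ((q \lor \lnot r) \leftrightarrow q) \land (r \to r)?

½

\lnot r = \lnot ½ = ½
q \lor \lnot r = F \lor ½ = ½
(q \lor \lnot r) \leftrightarrow q = ½ \leftrightarrow F = ½  [1 − |½−0|]
r \to r = ½ \to ½ = T
((q \lor \lnot r) \leftrightarrow q) \land (r \to r) = ½ \land T = ½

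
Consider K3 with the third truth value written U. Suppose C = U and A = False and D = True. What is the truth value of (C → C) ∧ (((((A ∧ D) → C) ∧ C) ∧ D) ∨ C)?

C → C = U → U = U
A ∧ D = False ∧ True = False
(A ∧ D) → C = False → U = True
((A ∧ D) → C) ∧ C = True ∧ U = U
(((A ∧ D) → C) ∧ C) ∧ D = U ∧ True = U
((((A ∧ D) → C) ∧ C) ∧ D) ∨ C = U ∨ U = U
(C → C) ∧ (((((A ∧ D) → C) ∧ C) ∧ D) ∨ C) = U ∧ U = U

U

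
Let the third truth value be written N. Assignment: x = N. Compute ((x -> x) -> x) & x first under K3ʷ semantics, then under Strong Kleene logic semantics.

In K3ʷ: x -> x = N -> N = N
(x -> x) -> x = N -> N = N
((x -> x) -> x) & x = N & N = N
In Strong Kleene logic: x -> x = N -> N = N
(x -> x) -> x = N -> N = N
((x -> x) -> x) & x = N & N = N

N; N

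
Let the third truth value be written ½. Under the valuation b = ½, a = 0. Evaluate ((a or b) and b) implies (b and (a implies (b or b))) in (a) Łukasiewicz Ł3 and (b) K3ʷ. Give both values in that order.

1; ½

In Łukasiewicz Ł3: a or b = 0 or ½ = ½
(a or b) and b = ½ and ½ = ½
b or b = ½ or ½ = ½
a implies (b or b) = 0 implies ½ = 1
b and (a implies (b or b)) = ½ and 1 = ½
((a or b) and b) implies (b and (a implies (b or b))) = ½ implies ½ = 1
In K3ʷ: a or b = 0 or ½ = ½
(a or b) and b = ½ and ½ = ½
b or b = ½ or ½ = ½
a implies (b or b) = 0 implies ½ = ½
b and (a implies (b or b)) = ½ and ½ = ½
((a or b) and b) implies (b and (a implies (b or b))) = ½ implies ½ = ½
They differ because Łukasiewicz Ł3 and K3ʷ treat ½ differently under the binary connectives.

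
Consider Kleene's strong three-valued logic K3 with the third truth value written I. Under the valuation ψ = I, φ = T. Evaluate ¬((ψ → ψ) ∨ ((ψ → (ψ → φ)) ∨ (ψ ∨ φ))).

F

ψ → ψ = I → I = I
ψ → φ = I → T = T
ψ → (ψ → φ) = I → T = T
ψ ∨ φ = I ∨ T = T
(ψ → (ψ → φ)) ∨ (ψ ∨ φ) = T ∨ T = T
(ψ → ψ) ∨ ((ψ → (ψ → φ)) ∨ (ψ ∨ φ)) = I ∨ T = T
¬((ψ → ψ) ∨ ((ψ → (ψ → φ)) ∨ (ψ ∨ φ))) = ¬T = F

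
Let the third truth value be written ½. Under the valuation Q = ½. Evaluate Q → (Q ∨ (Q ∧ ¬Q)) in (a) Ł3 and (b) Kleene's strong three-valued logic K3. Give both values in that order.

True; ½

In Ł3: ¬Q = ¬½ = ½
Q ∧ ¬Q = ½ ∧ ½ = ½
Q ∨ (Q ∧ ¬Q) = ½ ∨ ½ = ½
Q → (Q ∨ (Q ∧ ¬Q)) = ½ → ½ = True
In Kleene's strong three-valued logic K3: ¬Q = ¬½ = ½
Q ∧ ¬Q = ½ ∧ ½ = ½
Q ∨ (Q ∧ ¬Q) = ½ ∨ ½ = ½
Q → (Q ∨ (Q ∧ ¬Q)) = ½ → ½ = ½
They differ because Ł3 and Kleene's strong three-valued logic K3 treat ½ differently under implication.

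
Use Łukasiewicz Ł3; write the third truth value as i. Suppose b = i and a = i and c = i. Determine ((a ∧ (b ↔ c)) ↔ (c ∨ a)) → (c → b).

b ↔ c = i ↔ i = 1  [1 − |½−½|]
a ∧ (b ↔ c) = i ∧ 1 = i
c ∨ a = i ∨ i = i
(a ∧ (b ↔ c)) ↔ (c ∨ a) = i ↔ i = 1
c → b = i → i = 1
((a ∧ (b ↔ c)) ↔ (c ∨ a)) → (c → b) = 1 → 1 = 1

1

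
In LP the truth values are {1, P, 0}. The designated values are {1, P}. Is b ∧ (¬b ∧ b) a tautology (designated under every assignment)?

No

Countermodel: b=1 gives 0, which is not designated.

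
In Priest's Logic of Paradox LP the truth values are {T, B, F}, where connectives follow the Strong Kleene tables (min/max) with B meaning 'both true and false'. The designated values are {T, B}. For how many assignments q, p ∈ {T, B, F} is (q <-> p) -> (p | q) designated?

Of the 9 assignments, 8 give a value in {T, B}.

8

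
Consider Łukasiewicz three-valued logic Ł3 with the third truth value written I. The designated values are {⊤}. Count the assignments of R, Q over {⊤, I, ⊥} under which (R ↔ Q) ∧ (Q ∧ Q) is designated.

Designated under: (R=⊤, Q=⊤).

1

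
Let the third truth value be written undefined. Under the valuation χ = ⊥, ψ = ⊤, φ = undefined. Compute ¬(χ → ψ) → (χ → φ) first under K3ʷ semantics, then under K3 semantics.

In K3ʷ: χ → ψ = ⊥ → ⊤ = ⊤
¬(χ → ψ) = ¬⊤ = ⊥
χ → φ = ⊥ → undefined = undefined
¬(χ → ψ) → (χ → φ) = ⊥ → undefined = undefined
In K3: χ → ψ = ⊥ → ⊤ = ⊤
¬(χ → ψ) = ¬⊤ = ⊥
χ → φ = ⊥ → undefined = ⊤
¬(χ → ψ) → (χ → φ) = ⊥ → ⊤ = ⊤
They differ because K3ʷ and K3 treat undefined differently under the binary connectives.

undefined; ⊤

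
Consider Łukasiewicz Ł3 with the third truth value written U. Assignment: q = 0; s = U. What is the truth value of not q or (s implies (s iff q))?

not q = not 0 = 1
s iff q = U iff 0 = U  [1 − |½−0|]
s implies (s iff q) = U implies U = 1
not q or (s implies (s iff q)) = 1 or 1 = 1

1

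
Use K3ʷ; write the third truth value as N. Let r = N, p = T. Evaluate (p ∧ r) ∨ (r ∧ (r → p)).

p ∧ r = T ∧ N = N
r → p = N → T = N  [any arg is the third value ⇒ result is the third value]
r ∧ (r → p) = N ∧ N = N
(p ∧ r) ∨ (r ∧ (r → p)) = N ∨ N = N

N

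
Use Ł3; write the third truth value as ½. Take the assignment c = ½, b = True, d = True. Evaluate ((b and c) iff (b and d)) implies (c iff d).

b and c = True and ½ = ½
b and d = True and True = True
(b and c) iff (b and d) = ½ iff True = ½  [1 − |½−1|]
c iff d = ½ iff True = ½
((b and c) iff (b and d)) implies (c iff d) = ½ implies ½ = True

True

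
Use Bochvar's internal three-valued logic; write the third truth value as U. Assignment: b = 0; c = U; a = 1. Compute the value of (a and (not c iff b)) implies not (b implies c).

U

not c = not U = U
not c iff b = U iff 0 = U
a and (not c iff b) = 1 and U = U
b implies c = 0 implies U = U  [any arg is the third value ⇒ result is the third value]
not (b implies c) = not U = U
(a and (not c iff b)) implies not (b implies c) = U implies U = U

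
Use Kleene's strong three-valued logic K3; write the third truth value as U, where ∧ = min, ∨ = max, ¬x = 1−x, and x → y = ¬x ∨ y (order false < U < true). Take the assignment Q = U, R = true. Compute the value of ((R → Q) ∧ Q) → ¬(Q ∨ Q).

R → Q = true → U = U  [¬true ∨ U]
(R → Q) ∧ Q = U ∧ U = U
Q ∨ Q = U ∨ U = U
¬(Q ∨ Q) = ¬U = U
((R → Q) ∧ Q) → ¬(Q ∨ Q) = U → U = U

U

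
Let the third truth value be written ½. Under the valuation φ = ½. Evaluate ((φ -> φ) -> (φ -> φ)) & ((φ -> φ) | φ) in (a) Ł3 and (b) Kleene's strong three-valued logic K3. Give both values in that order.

In Ł3: φ -> φ = ½ -> ½ = ⊤  [min(1, 1−½+½)]
φ -> φ = ½ -> ½ = ⊤
(φ -> φ) -> (φ -> φ) = ⊤ -> ⊤ = ⊤
φ -> φ = ½ -> ½ = ⊤
(φ -> φ) | φ = ⊤ | ½ = ⊤
((φ -> φ) -> (φ -> φ)) & ((φ -> φ) | φ) = ⊤ & ⊤ = ⊤
In Kleene's strong three-valued logic K3: φ -> φ = ½ -> ½ = ½
φ -> φ = ½ -> ½ = ½
(φ -> φ) -> (φ -> φ) = ½ -> ½ = ½
φ -> φ = ½ -> ½ = ½
(φ -> φ) | φ = ½ | ½ = ½
((φ -> φ) -> (φ -> φ)) & ((φ -> φ) | φ) = ½ & ½ = ½
They differ because Ł3 and Kleene's strong three-valued logic K3 treat ½ differently under implication.

⊤; ½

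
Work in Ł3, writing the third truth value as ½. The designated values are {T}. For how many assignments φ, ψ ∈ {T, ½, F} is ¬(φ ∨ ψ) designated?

1

Designated under: (φ=F, ψ=F).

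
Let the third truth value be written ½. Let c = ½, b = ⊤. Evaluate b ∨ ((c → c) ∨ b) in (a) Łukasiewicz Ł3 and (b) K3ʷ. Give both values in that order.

⊤; ½

In Łukasiewicz Ł3: c → c = ½ → ½ = ⊤
(c → c) ∨ b = ⊤ ∨ ⊤ = ⊤
b ∨ ((c → c) ∨ b) = ⊤ ∨ ⊤ = ⊤
In K3ʷ: c → c = ½ → ½ = ½  [any arg is the third value ⇒ result is the third value]
(c → c) ∨ b = ½ ∨ ⊤ = ½
b ∨ ((c → c) ∨ b) = ⊤ ∨ ½ = ½
They differ because Łukasiewicz Ł3 and K3ʷ treat ½ differently under the binary connectives.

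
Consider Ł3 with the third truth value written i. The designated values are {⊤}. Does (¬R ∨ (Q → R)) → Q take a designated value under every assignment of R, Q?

No

Countermodel: R=⊤, Q=i gives i, which is not designated.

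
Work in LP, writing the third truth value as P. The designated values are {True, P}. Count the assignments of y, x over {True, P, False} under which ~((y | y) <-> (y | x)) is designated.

Of the 9 assignments, 5 give a value in {True, P}.

5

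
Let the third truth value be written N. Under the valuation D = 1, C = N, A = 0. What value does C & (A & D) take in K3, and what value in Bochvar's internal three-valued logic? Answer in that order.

In K3: A & D = 0 & 1 = 0
C & (A & D) = N & 0 = 0
In Bochvar's internal three-valued logic: A & D = 0 & 1 = 0
C & (A & D) = N & 0 = N
They differ because K3 and Bochvar's internal three-valued logic treat N differently under the binary connectives.

0; N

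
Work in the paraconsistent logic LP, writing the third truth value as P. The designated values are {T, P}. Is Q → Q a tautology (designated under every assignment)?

Every assignment of Q over {T, P, F} gives a value in {T, P}.
In particular, with Q=P: Q → Q = P.

Yes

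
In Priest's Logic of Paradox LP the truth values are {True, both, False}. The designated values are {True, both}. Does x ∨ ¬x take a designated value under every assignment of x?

Every assignment of x over {True, both, False} gives a value in {True, both}.
In particular, with x=both: x ∨ ¬x = both.

Yes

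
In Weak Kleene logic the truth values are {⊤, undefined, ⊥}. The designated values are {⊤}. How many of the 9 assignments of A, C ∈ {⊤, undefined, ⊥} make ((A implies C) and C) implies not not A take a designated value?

Designated under: (A=⊤, C=⊤); (A=⊤, C=⊥); (A=⊥, C=⊥).

3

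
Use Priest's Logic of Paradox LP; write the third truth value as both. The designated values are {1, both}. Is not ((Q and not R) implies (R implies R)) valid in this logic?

Countermodel: Q=1, R=1 gives 0, which is not designated.

No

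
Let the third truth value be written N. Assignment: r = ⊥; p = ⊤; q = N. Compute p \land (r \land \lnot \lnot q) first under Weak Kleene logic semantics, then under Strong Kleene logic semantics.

N; ⊥

In Weak Kleene logic: \lnot q = \lnot N = N
\lnot \lnot q = \lnot N = N
r \land \lnot \lnot q = ⊥ \land N = N
p \land (r \land \lnot \lnot q) = ⊤ \land N = N
In Strong Kleene logic: \lnot q = \lnot N = N
\lnot \lnot q = \lnot N = N
r \land \lnot \lnot q = ⊥ \land N = ⊥
p \land (r \land \lnot \lnot q) = ⊤ \land ⊥ = ⊥
They differ because Weak Kleene logic and Strong Kleene logic treat N differently under the binary connectives.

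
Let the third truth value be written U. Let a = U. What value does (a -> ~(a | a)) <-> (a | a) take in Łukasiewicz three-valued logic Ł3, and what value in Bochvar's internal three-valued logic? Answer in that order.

U; U

In Łukasiewicz three-valued logic Ł3: a | a = U | U = U
~(a | a) = ~U = U
a -> ~(a | a) = U -> U = true  [min(1, 1−½+½)]
a | a = U | U = U
(a -> ~(a | a)) <-> (a | a) = true <-> U = U
In Bochvar's internal three-valued logic: a | a = U | U = U
~(a | a) = ~U = U
a -> ~(a | a) = U -> U = U  [any arg is the third value ⇒ result is the third value]
a | a = U | U = U
(a -> ~(a | a)) <-> (a | a) = U <-> U = U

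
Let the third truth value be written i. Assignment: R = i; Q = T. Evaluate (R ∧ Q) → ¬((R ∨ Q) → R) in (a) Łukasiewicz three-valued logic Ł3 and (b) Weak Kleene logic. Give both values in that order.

In Łukasiewicz three-valued logic Ł3: R ∧ Q = i ∧ T = i
R ∨ Q = i ∨ T = T
(R ∨ Q) → R = T → i = i  [min(1, 1−1+½)]
¬((R ∨ Q) → R) = ¬i = i
(R ∧ Q) → ¬((R ∨ Q) → R) = i → i = T
In Weak Kleene logic: R ∧ Q = i ∧ T = i
R ∨ Q = i ∨ T = i
(R ∨ Q) → R = i → i = i  [any arg is the third value ⇒ result is the third value]
¬((R ∨ Q) → R) = ¬i = i
(R ∧ Q) → ¬((R ∨ Q) → R) = i → i = i
They differ because Łukasiewicz three-valued logic Ł3 and Weak Kleene logic treat i differently under the binary connectives.

T; i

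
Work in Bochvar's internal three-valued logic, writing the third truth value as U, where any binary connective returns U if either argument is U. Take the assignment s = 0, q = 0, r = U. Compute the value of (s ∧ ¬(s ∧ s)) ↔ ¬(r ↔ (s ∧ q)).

s ∧ s = 0 ∧ 0 = 0
¬(s ∧ s) = ¬0 = 1
s ∧ ¬(s ∧ s) = 0 ∧ 1 = 0
s ∧ q = 0 ∧ 0 = 0
r ↔ (s ∧ q) = U ↔ 0 = U
¬(r ↔ (s ∧ q)) = ¬U = U
(s ∧ ¬(s ∧ s)) ↔ ¬(r ↔ (s ∧ q)) = 0 ↔ U = U

U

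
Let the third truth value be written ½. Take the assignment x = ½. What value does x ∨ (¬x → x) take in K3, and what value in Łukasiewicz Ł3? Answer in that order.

½; T

In K3: ¬x = ¬½ = ½
¬x → x = ½ → ½ = ½  [¬½ ∨ ½]
x ∨ (¬x → x) = ½ ∨ ½ = ½
In Łukasiewicz Ł3: ¬x = ¬½ = ½
¬x → x = ½ → ½ = T
x ∨ (¬x → x) = ½ ∨ T = T
They differ because K3 and Łukasiewicz Ł3 treat ½ differently under implication.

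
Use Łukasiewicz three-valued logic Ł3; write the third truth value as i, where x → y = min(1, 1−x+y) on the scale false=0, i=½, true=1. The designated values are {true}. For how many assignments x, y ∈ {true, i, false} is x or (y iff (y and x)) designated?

Of the 9 assignments, 6 give a value in {true}.

6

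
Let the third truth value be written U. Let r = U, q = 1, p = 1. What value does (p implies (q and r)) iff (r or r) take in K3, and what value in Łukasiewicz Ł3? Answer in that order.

U; 1

In K3: q and r = 1 and U = U
p implies (q and r) = 1 implies U = U  [not 1 or U]
r or r = U or U = U
(p implies (q and r)) iff (r or r) = U iff U = U
In Łukasiewicz Ł3: q and r = 1 and U = U
p implies (q and r) = 1 implies U = U  [min(1, 1−1+½)]
r or r = U or U = U
(p implies (q and r)) iff (r or r) = U iff U = 1
They differ because K3 and Łukasiewicz Ł3 treat U differently under implication.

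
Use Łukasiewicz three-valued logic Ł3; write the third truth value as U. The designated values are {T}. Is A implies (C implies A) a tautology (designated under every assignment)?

Yes

Every assignment of A, C over {T, U, F} gives a value in {T}.
In particular, with A=U, C=U: A implies (C implies A) = T.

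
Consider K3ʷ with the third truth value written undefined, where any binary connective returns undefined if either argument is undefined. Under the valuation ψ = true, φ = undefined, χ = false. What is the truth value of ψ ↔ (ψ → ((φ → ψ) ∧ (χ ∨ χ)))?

undefined

φ → ψ = undefined → true = undefined
χ ∨ χ = false ∨ false = false
(φ → ψ) ∧ (χ ∨ χ) = undefined ∧ false = undefined
ψ → ((φ → ψ) ∧ (χ ∨ χ)) = true → undefined = undefined
ψ ↔ (ψ → ((φ → ψ) ∧ (χ ∨ χ))) = true ↔ undefined = undefined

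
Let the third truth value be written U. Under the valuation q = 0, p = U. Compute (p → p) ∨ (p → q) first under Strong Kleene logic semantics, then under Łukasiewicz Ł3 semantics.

U; 1

In Strong Kleene logic: p → p = U → U = U  [¬U ∨ U]
p → q = U → 0 = U
(p → p) ∨ (p → q) = U ∨ U = U
In Łukasiewicz Ł3: p → p = U → U = 1
p → q = U → 0 = U
(p → p) ∨ (p → q) = 1 ∨ U = 1
They differ because Strong Kleene logic and Łukasiewicz Ł3 treat U differently under implication.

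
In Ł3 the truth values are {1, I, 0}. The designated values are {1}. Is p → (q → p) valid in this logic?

Every assignment of p, q over {1, I, 0} gives a value in {1}.
In particular, with p=I, q=I: p → (q → p) = 1.

Yes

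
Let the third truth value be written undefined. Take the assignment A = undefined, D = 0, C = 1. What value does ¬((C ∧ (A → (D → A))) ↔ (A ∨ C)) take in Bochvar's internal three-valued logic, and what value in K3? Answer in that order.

undefined; 0

In Bochvar's internal three-valued logic: D → A = 0 → undefined = undefined
A → (D → A) = undefined → undefined = undefined
C ∧ (A → (D → A)) = 1 ∧ undefined = undefined
A ∨ C = undefined ∨ 1 = undefined
(C ∧ (A → (D → A))) ↔ (A ∨ C) = undefined ↔ undefined = undefined
¬((C ∧ (A → (D → A))) ↔ (A ∨ C)) = ¬undefined = undefined
In K3: D → A = 0 → undefined = 1
A → (D → A) = undefined → 1 = 1
C ∧ (A → (D → A)) = 1 ∧ 1 = 1
A ∨ C = undefined ∨ 1 = 1
(C ∧ (A → (D → A))) ↔ (A ∨ C) = 1 ↔ 1 = 1
¬((C ∧ (A → (D → A))) ↔ (A ∨ C)) = ¬1 = 0
They differ because Bochvar's internal three-valued logic and K3 treat undefined differently under the binary connectives.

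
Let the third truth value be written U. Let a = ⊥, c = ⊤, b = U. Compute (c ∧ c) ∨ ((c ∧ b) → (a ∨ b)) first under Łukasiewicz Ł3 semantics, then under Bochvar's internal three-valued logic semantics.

⊤; U

In Łukasiewicz Ł3: c ∧ c = ⊤ ∧ ⊤ = ⊤
c ∧ b = ⊤ ∧ U = U
a ∨ b = ⊥ ∨ U = U
(c ∧ b) → (a ∨ b) = U → U = ⊤  [min(1, 1−½+½)]
(c ∧ c) ∨ ((c ∧ b) → (a ∨ b)) = ⊤ ∨ ⊤ = ⊤
In Bochvar's internal three-valued logic: c ∧ c = ⊤ ∧ ⊤ = ⊤
c ∧ b = ⊤ ∧ U = U
a ∨ b = ⊥ ∨ U = U
(c ∧ b) → (a ∨ b) = U → U = U  [any arg is the third value ⇒ result is the third value]
(c ∧ c) ∨ ((c ∧ b) → (a ∨ b)) = ⊤ ∨ U = U
They differ because Łukasiewicz Ł3 and Bochvar's internal three-valued logic treat U differently under the binary connectives.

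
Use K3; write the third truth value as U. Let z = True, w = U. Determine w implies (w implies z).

w implies z = U implies True = True  [not U or True]
w implies (w implies z) = U implies True = True

True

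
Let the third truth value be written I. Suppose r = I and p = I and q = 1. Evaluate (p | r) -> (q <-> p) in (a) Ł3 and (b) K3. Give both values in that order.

In Ł3: p | r = I | I = I
q <-> p = 1 <-> I = I
(p | r) -> (q <-> p) = I -> I = 1
In K3: p | r = I | I = I
q <-> p = 1 <-> I = I
(p | r) -> (q <-> p) = I -> I = I
They differ because Ł3 and K3 treat I differently under implication.

1; I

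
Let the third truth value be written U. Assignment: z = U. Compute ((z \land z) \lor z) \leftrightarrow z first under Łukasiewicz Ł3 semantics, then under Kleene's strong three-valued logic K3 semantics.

In Łukasiewicz Ł3: z \land z = U \land U = U
(z \land z) \lor z = U \lor U = U
((z \land z) \lor z) \leftrightarrow z = U \leftrightarrow U = true  [1 − |½−½|]
In Kleene's strong three-valued logic K3: z \land z = U \land U = U
(z \land z) \lor z = U \lor U = U
((z \land z) \lor z) \leftrightarrow z = U \leftrightarrow U = U
They differ because Łukasiewicz Ł3 and Kleene's strong three-valued logic K3 treat U differently under implication.

true; U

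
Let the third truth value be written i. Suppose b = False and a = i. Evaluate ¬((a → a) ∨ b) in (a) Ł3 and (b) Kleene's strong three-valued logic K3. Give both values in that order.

False; i

In Ł3: a → a = i → i = True  [min(1, 1−½+½)]
(a → a) ∨ b = True ∨ False = True
¬((a → a) ∨ b) = ¬True = False
In Kleene's strong three-valued logic K3: a → a = i → i = i
(a → a) ∨ b = i ∨ False = i
¬((a → a) ∨ b) = ¬i = i
They differ because Ł3 and Kleene's strong three-valued logic K3 treat i differently under implication.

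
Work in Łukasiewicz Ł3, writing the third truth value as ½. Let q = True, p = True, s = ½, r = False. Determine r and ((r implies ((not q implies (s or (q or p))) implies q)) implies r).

False

not q = not True = False
q or p = True or True = True
s or (q or p) = ½ or True = True
not q implies (s or (q or p)) = False implies True = True
(not q implies (s or (q or p))) implies q = True implies True = True
r implies ((not q implies (s or (q or p))) implies q) = False implies True = True
(r implies ((not q implies (s or (q or p))) implies q)) implies r = True implies False = False
r and ((r implies ((not q implies (s or (q or p))) implies q)) implies r) = False and False = False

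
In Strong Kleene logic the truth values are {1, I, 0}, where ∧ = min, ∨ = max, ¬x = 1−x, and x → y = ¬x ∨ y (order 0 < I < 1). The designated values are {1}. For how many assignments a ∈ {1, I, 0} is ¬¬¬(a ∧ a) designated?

1

a=1: 0 ·
a=I: I ·
a=0: 1 ✓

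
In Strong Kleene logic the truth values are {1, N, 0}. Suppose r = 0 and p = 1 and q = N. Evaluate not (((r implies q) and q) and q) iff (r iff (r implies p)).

N

r implies q = 0 implies N = 1  [not 0 or N]
(r implies q) and q = 1 and N = N
((r implies q) and q) and q = N and N = N
not (((r implies q) and q) and q) = not N = N
r implies p = 0 implies 1 = 1
r iff (r implies p) = 0 iff 1 = 0
not (((r implies q) and q) and q) iff (r iff (r implies p)) = N iff 0 = N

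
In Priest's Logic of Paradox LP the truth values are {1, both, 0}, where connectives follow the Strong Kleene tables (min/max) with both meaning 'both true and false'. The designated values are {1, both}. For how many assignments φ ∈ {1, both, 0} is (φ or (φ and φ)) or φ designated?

2

φ=1: 1 ✓
φ=both: both ✓
φ=0: 0 ·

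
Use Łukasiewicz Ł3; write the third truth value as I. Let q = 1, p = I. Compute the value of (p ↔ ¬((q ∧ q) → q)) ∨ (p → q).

q ∧ q = 1 ∧ 1 = 1
(q ∧ q) → q = 1 → 1 = 1
¬((q ∧ q) → q) = ¬1 = 0
p ↔ ¬((q ∧ q) → q) = I ↔ 0 = I
p → q = I → 1 = 1
(p ↔ ¬((q ∧ q) → q)) ∨ (p → q) = I ∨ 1 = 1

1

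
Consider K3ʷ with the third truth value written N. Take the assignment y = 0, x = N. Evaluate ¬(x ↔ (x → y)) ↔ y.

x → y = N → 0 = N
x ↔ (x → y) = N ↔ N = N
¬(x ↔ (x → y)) = ¬N = N
¬(x ↔ (x → y)) ↔ y = N ↔ 0 = N

N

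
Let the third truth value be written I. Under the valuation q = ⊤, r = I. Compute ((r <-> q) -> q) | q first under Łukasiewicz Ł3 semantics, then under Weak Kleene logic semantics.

In Łukasiewicz Ł3: r <-> q = I <-> ⊤ = I  [1 − |½−1|]
(r <-> q) -> q = I -> ⊤ = ⊤
((r <-> q) -> q) | q = ⊤ | ⊤ = ⊤
In Weak Kleene logic: r <-> q = I <-> ⊤ = I
(r <-> q) -> q = I -> ⊤ = I  [any arg is the third value ⇒ result is the third value]
((r <-> q) -> q) | q = I | ⊤ = I
They differ because Łukasiewicz Ł3 and Weak Kleene logic treat I differently under the binary connectives.

⊤; I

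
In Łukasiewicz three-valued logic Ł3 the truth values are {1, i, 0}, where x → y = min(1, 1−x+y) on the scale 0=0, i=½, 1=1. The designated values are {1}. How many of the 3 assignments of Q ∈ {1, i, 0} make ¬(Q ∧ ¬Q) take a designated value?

2

Q=1: 1 ✓
Q=i: i ·
Q=0: 1 ✓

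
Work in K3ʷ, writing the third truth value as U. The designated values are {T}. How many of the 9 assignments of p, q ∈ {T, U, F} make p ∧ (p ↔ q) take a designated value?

1

Designated under: (p=T, q=T).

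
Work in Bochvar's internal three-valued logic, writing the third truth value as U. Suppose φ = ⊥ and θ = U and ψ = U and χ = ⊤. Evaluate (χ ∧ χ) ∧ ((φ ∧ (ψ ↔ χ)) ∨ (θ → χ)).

χ ∧ χ = ⊤ ∧ ⊤ = ⊤
ψ ↔ χ = U ↔ ⊤ = U
φ ∧ (ψ ↔ χ) = ⊥ ∧ U = U
θ → χ = U → ⊤ = U  [any arg is the third value ⇒ result is the third value]
(φ ∧ (ψ ↔ χ)) ∨ (θ → χ) = U ∨ U = U
(χ ∧ χ) ∧ ((φ ∧ (ψ ↔ χ)) ∨ (θ → χ)) = ⊤ ∧ U = U

U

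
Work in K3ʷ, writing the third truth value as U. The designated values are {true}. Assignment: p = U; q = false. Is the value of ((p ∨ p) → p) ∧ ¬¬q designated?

p ∨ p = U ∨ U = U
(p ∨ p) → p = U → U = U
¬q = ¬false = true
¬¬q = ¬true = false
((p ∨ p) → p) ∧ ¬¬q = U ∧ false = U
U ∉ {true}.

No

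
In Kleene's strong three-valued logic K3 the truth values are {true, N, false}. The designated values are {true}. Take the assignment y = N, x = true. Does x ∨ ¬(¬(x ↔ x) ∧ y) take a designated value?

x ↔ x = true ↔ true = true
¬(x ↔ x) = ¬true = false
¬(x ↔ x) ∧ y = false ∧ N = false
¬(¬(x ↔ x) ∧ y) = ¬false = true
x ∨ ¬(¬(x ↔ x) ∧ y) = true ∨ true = true
true ∈ {true}.

Yes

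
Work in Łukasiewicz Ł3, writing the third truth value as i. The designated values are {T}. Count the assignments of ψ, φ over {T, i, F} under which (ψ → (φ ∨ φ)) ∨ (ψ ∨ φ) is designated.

8

Of the 9 assignments, 8 give a value in {T}.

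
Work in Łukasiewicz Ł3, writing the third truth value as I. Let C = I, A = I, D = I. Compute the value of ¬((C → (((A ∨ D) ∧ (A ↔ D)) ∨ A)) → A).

A ∨ D = I ∨ I = I
A ↔ D = I ↔ I = ⊤  [1 − |½−½|]
(A ∨ D) ∧ (A ↔ D) = I ∧ ⊤ = I
((A ∨ D) ∧ (A ↔ D)) ∨ A = I ∨ I = I
C → (((A ∨ D) ∧ (A ↔ D)) ∨ A) = I → I = ⊤
(C → (((A ∨ D) ∧ (A ↔ D)) ∨ A)) → A = ⊤ → I = I
¬((C → (((A ∨ D) ∧ (A ↔ D)) ∨ A)) → A) = ¬I = I

I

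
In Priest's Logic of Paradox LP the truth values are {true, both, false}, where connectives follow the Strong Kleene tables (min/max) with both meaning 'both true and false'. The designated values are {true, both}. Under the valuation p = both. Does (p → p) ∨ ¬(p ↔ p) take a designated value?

p → p = both → both = both  [¬both ∨ both]
p ↔ p = both ↔ both = both
¬(p ↔ p) = ¬both = both
(p → p) ∨ ¬(p ↔ p) = both ∨ both = both
both ∈ {true, both}.

Yes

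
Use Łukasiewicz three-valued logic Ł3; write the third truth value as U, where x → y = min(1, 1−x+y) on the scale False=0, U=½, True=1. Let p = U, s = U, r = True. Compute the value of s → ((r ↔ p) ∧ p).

r ↔ p = True ↔ U = U  [1 − |1−½|]
(r ↔ p) ∧ p = U ∧ U = U
s → ((r ↔ p) ∧ p) = U → U = True

True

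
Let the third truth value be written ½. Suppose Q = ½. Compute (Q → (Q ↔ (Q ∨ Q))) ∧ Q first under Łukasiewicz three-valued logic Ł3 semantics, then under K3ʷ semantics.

In Łukasiewicz three-valued logic Ł3: Q ∨ Q = ½ ∨ ½ = ½
Q ↔ (Q ∨ Q) = ½ ↔ ½ = ⊤  [1 − |½−½|]
Q → (Q ↔ (Q ∨ Q)) = ½ → ⊤ = ⊤
(Q → (Q ↔ (Q ∨ Q))) ∧ Q = ⊤ ∧ ½ = ½
In K3ʷ: Q ∨ Q = ½ ∨ ½ = ½
Q ↔ (Q ∨ Q) = ½ ↔ ½ = ½
Q → (Q ↔ (Q ∨ Q)) = ½ → ½ = ½  [any arg is the third value ⇒ result is the third value]
(Q → (Q ↔ (Q ∨ Q))) ∧ Q = ½ ∧ ½ = ½

½; ½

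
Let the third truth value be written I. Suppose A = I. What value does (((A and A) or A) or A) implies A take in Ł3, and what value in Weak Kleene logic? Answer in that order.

⊤; I

In Ł3: A and A = I and I = I
(A and A) or A = I or I = I
((A and A) or A) or A = I or I = I
(((A and A) or A) or A) implies A = I implies I = ⊤  [min(1, 1−½+½)]
In Weak Kleene logic: A and A = I and I = I
(A and A) or A = I or I = I
((A and A) or A) or A = I or I = I
(((A and A) or A) or A) implies A = I implies I = I  [any arg is the third value ⇒ result is the third value]
They differ because Ł3 and Weak Kleene logic treat I differently under the binary connectives.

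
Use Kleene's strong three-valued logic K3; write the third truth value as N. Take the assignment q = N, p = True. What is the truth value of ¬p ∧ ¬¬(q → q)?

¬p = ¬True = False
q → q = N → N = N  [¬N ∨ N]
¬(q → q) = ¬N = N
¬¬(q → q) = ¬N = N
¬p ∧ ¬¬(q → q) = False ∧ N = False

False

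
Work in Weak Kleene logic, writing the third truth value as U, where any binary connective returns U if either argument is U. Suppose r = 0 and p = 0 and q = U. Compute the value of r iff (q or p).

q or p = U or 0 = U
r iff (q or p) = 0 iff U = U

U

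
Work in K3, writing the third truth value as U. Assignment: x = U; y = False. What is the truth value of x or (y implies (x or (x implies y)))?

x implies y = U implies False = U
x or (x implies y) = U or U = U
y implies (x or (x implies y)) = False implies U = True
x or (y implies (x or (x implies y))) = U or True = True

True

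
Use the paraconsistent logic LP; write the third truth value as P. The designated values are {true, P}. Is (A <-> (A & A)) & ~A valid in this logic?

Countermodel: A=true gives false, which is not designated.

No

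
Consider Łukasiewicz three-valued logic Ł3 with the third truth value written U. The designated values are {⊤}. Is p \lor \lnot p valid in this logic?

No

Countermodel: p=U gives U, which is not designated.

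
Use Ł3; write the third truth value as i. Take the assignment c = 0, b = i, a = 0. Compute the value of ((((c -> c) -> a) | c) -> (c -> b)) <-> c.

0

c -> c = 0 -> 0 = 1
(c -> c) -> a = 1 -> 0 = 0
((c -> c) -> a) | c = 0 | 0 = 0
c -> b = 0 -> i = 1
(((c -> c) -> a) | c) -> (c -> b) = 0 -> 1 = 1
((((c -> c) -> a) | c) -> (c -> b)) <-> c = 1 <-> 0 = 0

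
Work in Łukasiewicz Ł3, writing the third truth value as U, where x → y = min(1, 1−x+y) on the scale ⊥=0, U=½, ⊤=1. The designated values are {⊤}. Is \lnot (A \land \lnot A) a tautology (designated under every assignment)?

No

Countermodel: A=U gives U, which is not designated.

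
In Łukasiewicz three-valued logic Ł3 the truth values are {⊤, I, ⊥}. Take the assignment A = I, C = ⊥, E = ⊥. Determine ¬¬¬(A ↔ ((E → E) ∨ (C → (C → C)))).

I

E → E = ⊥ → ⊥ = ⊤
C → C = ⊥ → ⊥ = ⊤
C → (C → C) = ⊥ → ⊤ = ⊤
(E → E) ∨ (C → (C → C)) = ⊤ ∨ ⊤ = ⊤
A ↔ ((E → E) ∨ (C → (C → C))) = I ↔ ⊤ = I  [1 − |½−1|]
¬(A ↔ ((E → E) ∨ (C → (C → C)))) = ¬I = I
¬¬(A ↔ ((E → E) ∨ (C → (C → C)))) = ¬I = I
¬¬¬(A ↔ ((E → E) ∨ (C → (C → C)))) = ¬I = I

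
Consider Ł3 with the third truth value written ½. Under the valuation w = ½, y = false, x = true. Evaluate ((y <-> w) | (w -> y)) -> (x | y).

true

y <-> w = false <-> ½ = ½  [1 − |0−½|]
w -> y = ½ -> false = ½
(y <-> w) | (w -> y) = ½ | ½ = ½
x | y = true | false = true
((y <-> w) | (w -> y)) -> (x | y) = ½ -> true = true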